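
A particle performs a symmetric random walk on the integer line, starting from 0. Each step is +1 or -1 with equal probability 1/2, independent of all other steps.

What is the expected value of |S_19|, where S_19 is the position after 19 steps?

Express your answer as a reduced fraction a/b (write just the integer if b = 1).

Answer: 230945/65536

Derivation:
S_19 takes values m ≡ 1 (mod 2) with |m| ≤ 19; P(S_19=m) = C(19,(19+m)/2)/2^19.
Total paths: 2^19 = 524288
Distribution: P(S=-19)=1/524288, P(S=-17)=19/524288, P(S=-15)=171/524288, P(S=-13)=969/524288, P(S=-11)=3876/524288, P(S=-9)=11628/524288, P(S=-7)=27132/524288, P(S=-5)=50388/524288, P(S=-3)=75582/524288, P(S=-1)=92378/524288, P(S=1)=92378/524288, P(S=3)=75582/524288, P(S=5)=50388/524288, P(S=7)=27132/524288, P(S=9)=11628/524288, P(S=11)=3876/524288, P(S=13)=969/524288, P(S=15)=171/524288, P(S=17)=19/524288, P(S=19)=1/524288
E[|S_19|] = Σ_m |m|·P(S_19=m) = 1847560/524288 = 230945/65536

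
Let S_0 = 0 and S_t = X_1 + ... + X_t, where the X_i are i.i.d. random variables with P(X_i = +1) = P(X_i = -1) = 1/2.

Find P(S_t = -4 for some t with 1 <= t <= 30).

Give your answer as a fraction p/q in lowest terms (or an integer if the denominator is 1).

Count via complement. Let g(t,s) = #length-t paths at position s with S_1..S_t all ≠ -4.
g(t,s) = g(t-1,s-1) + g(t-1,s+1) for s ≠ -4; g(t,-4) = 0.
t=0: g(0,0)=1
t=1: g(1,-1)=1 g(1,1)=1
t=2: g(2,-2)=1 g(2,0)=2 g(2,2)=1
t=3: g(3,-3)=1 g(3,-1)=3 g(3,1)=3 g(3,3)=1
t=4: g(4,-2)=4 g(4,0)=6 g(4,2)=4 g(4,4)=1
t=5: g(5,-3)=4 g(5,-1)=10 g(5,1)=10 g(5,3)=5 g(5,5)=1
t=6: g(6,-2)=14 g(6,0)=20 g(6,2)=15 g(6,4)=6 g(6,6)=1
t=7: g(7,-3)=14 g(7,-1)=34 g(7,1)=35 g(7,3)=21 g(7,5)=7 g(7,7)=1
t=8: g(8,-2)=48 g(8,0)=69 g(8,2)=56 g(8,4)=28 g(8,6)=8 g(8,8)=1
t=9: g(9,-3)=48 g(9,-1)=117 g(9,1)=125 g(9,3)=84 g(9,5)=36 g(9,7)=9 g(9,9)=1
t=10: g(10,-2)=165 g(10,0)=242 g(10,2)=209 g(10,4)=120 g(10,6)=45 g(10,8)=10 g(10,10)=1
t=11: g(11,-3)=165 g(11,-1)=407 g(11,1)=451 g(11,3)=329 g(11,5)=165 g(11,7)=55 g(11,9)=11 g(11,11)=1
t=12: g(12,-2)=572 g(12,0)=858 g(12,2)=780 g(12,4)=494 g(12,6)=220 g(12,8)=66 g(12,10)=12 g(12,12)=1
t=13: g(13,-3)=572 g(13,-1)=1430 g(13,1)=1638 g(13,3)=1274 g(13,5)=714 g(13,7)=286 g(13,9)=78 g(13,11)=13 g(13,13)=1
t=14: g(14,-2)=2002 g(14,0)=3068 g(14,2)=2912 g(14,4)=1988 g(14,6)=1000 g(14,8)=364 g(14,10)=91 g(14,12)=14 g(14,14)=1
t=15: g(15,-3)=2002 g(15,-1)=5070 g(15,1)=5980 g(15,3)=4900 g(15,5)=2988 g(15,7)=1364 g(15,9)=455 g(15,11)=105 g(15,13)=15 g(15,15)=1
t=16: g(16,-2)=7072 g(16,0)=11050 g(16,2)=10880 g(16,4)=7888 g(16,6)=4352 g(16,8)=1819 g(16,10)=560 g(16,12)=120 g(16,14)=16 g(16,16)=1
t=17: g(17,-3)=7072 g(17,-1)=18122 g(17,1)=21930 g(17,3)=18768 g(17,5)=12240 g(17,7)=6171 g(17,9)=2379 g(17,11)=680 g(17,13)=136 g(17,15)=17 g(17,17)=1
t=18: g(18,-2)=25194 g(18,0)=40052 g(18,2)=40698 g(18,4)=31008 g(18,6)=18411 g(18,8)=8550 g(18,10)=3059 g(18,12)=816 g(18,14)=153 g(18,16)=18 g(18,18)=1
t=19: g(19,-3)=25194 g(19,-1)=65246 g(19,1)=80750 g(19,3)=71706 g(19,5)=49419 g(19,7)=26961 g(19,9)=11609 g(19,11)=3875 g(19,13)=969 g(19,15)=171 g(19,17)=19 g(19,19)=1
t=20: g(20,-2)=90440 g(20,0)=145996 g(20,2)=152456 g(20,4)=121125 g(20,6)=76380 g(20,8)=38570 g(20,10)=15484 g(20,12)=4844 g(20,14)=1140 g(20,16)=190 g(20,18)=20 g(20,20)=1
t=21: g(21,-3)=90440 g(21,-1)=236436 g(21,1)=298452 g(21,3)=273581 g(21,5)=197505 g(21,7)=114950 g(21,9)=54054 g(21,11)=20328 g(21,13)=5984 g(21,15)=1330 g(21,17)=210 g(21,19)=21 g(21,21)=1
t=22: g(22,-2)=326876 g(22,0)=534888 g(22,2)=572033 g(22,4)=471086 g(22,6)=312455 g(22,8)=169004 g(22,10)=74382 g(22,12)=26312 g(22,14)=7314 g(22,16)=1540 g(22,18)=231 g(22,20)=22 g(22,22)=1
t=23: g(23,-3)=326876 g(23,-1)=861764 g(23,1)=1106921 g(23,3)=1043119 g(23,5)=783541 g(23,7)=481459 g(23,9)=243386 g(23,11)=100694 g(23,13)=33626 g(23,15)=8854 g(23,17)=1771 g(23,19)=253 g(23,21)=23 g(23,23)=1
t=24: g(24,-2)=1188640 g(24,0)=1968685 g(24,2)=2150040 g(24,4)=1826660 g(24,6)=1265000 g(24,8)=724845 g(24,10)=344080 g(24,12)=134320 g(24,14)=42480 g(24,16)=10625 g(24,18)=2024 g(24,20)=276 g(24,22)=24 g(24,24)=1
t=25: g(25,-3)=1188640 g(25,-1)=3157325 g(25,1)=4118725 g(25,3)=3976700 g(25,5)=3091660 g(25,7)=1989845 g(25,9)=1068925 g(25,11)=478400 g(25,13)=176800 g(25,15)=53105 g(25,17)=12649 g(25,19)=2300 g(25,21)=300 g(25,23)=25 g(25,25)=1
t=26: g(26,-2)=4345965 g(26,0)=7276050 g(26,2)=8095425 g(26,4)=7068360 g(26,6)=5081505 g(26,8)=3058770 g(26,10)=1547325 g(26,12)=655200 g(26,14)=229905 g(26,16)=65754 g(26,18)=14949 g(26,20)=2600 g(26,22)=325 g(26,24)=26 g(26,26)=1
t=27: g(27,-3)=4345965 g(27,-1)=11622015 g(27,1)=15371475 g(27,3)=15163785 g(27,5)=12149865 g(27,7)=8140275 g(27,9)=4606095 g(27,11)=2202525 g(27,13)=885105 g(27,15)=295659 g(27,17)=80703 g(27,19)=17549 g(27,21)=2925 g(27,23)=351 g(27,25)=27 g(27,27)=1
t=28: g(28,-2)=15967980 g(28,0)=26993490 g(28,2)=30535260 g(28,4)=27313650 g(28,6)=20290140 g(28,8)=12746370 g(28,10)=6808620 g(28,12)=3087630 g(28,14)=1180764 g(28,16)=376362 g(28,18)=98252 g(28,20)=20474 g(28,22)=3276 g(28,24)=378 g(28,26)=28 g(28,28)=1
t=29: g(29,-3)=15967980 g(29,-1)=42961470 g(29,1)=57528750 g(29,3)=57848910 g(29,5)=47603790 g(29,7)=33036510 g(29,9)=19554990 g(29,11)=9896250 g(29,13)=4268394 g(29,15)=1557126 g(29,17)=474614 g(29,19)=118726 g(29,21)=23750 g(29,23)=3654 g(29,25)=406 g(29,27)=29 g(29,29)=1
t=30: g(30,-2)=58929450 g(30,0)=100490220 g(30,2)=115377660 g(30,4)=105452700 g(30,6)=80640300 g(30,8)=52591500 g(30,10)=29451240 g(30,12)=14164644 g(30,14)=5825520 g(30,16)=2031740 g(30,18)=593340 g(30,20)=142476 g(30,22)=27404 g(30,24)=4060 g(30,26)=435 g(30,28)=30 g(30,30)=1
Paths never hitting -4: Σ_s g(30,s) = 565722720
Paths hitting -4: 2^30 - 565722720 = 508019104
P = 508019104/1073741824 = 15875597/33554432

Answer: 15875597/33554432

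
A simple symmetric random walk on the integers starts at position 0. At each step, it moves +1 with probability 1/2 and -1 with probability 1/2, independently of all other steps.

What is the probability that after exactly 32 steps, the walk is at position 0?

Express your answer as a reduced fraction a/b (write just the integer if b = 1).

Answer: 300540195/2147483648

Derivation:
To return to 0 after 32 steps: need exactly 16 steps of +1 and 16 of -1.
Favorable paths: C(32,16) = 601080390
Total paths: 2^32 = 4294967296
P = 601080390/4294967296 = 300540195/2147483648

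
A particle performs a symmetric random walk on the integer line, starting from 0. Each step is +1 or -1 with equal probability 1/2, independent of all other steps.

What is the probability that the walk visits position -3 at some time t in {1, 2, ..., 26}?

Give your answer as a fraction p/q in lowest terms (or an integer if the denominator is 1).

Answer: 1168527/2097152

Derivation:
Count via complement. Let g(t,s) = #length-t paths at position s with S_1..S_t all ≠ -3.
g(t,s) = g(t-1,s-1) + g(t-1,s+1) for s ≠ -3; g(t,-3) = 0.
t=0: g(0,0)=1
t=1: g(1,-1)=1 g(1,1)=1
t=2: g(2,-2)=1 g(2,0)=2 g(2,2)=1
t=3: g(3,-1)=3 g(3,1)=3 g(3,3)=1
t=4: g(4,-2)=3 g(4,0)=6 g(4,2)=4 g(4,4)=1
t=5: g(5,-1)=9 g(5,1)=10 g(5,3)=5 g(5,5)=1
t=6: g(6,-2)=9 g(6,0)=19 g(6,2)=15 g(6,4)=6 g(6,6)=1
t=7: g(7,-1)=28 g(7,1)=34 g(7,3)=21 g(7,5)=7 g(7,7)=1
t=8: g(8,-2)=28 g(8,0)=62 g(8,2)=55 g(8,4)=28 g(8,6)=8 g(8,8)=1
t=9: g(9,-1)=90 g(9,1)=117 g(9,3)=83 g(9,5)=36 g(9,7)=9 g(9,9)=1
t=10: g(10,-2)=90 g(10,0)=207 g(10,2)=200 g(10,4)=119 g(10,6)=45 g(10,8)=10 g(10,10)=1
t=11: g(11,-1)=297 g(11,1)=407 g(11,3)=319 g(11,5)=164 g(11,7)=55 g(11,9)=11 g(11,11)=1
t=12: g(12,-2)=297 g(12,0)=704 g(12,2)=726 g(12,4)=483 g(12,6)=219 g(12,8)=66 g(12,10)=12 g(12,12)=1
t=13: g(13,-1)=1001 g(13,1)=1430 g(13,3)=1209 g(13,5)=702 g(13,7)=285 g(13,9)=78 g(13,11)=13 g(13,13)=1
t=14: g(14,-2)=1001 g(14,0)=2431 g(14,2)=2639 g(14,4)=1911 g(14,6)=987 g(14,8)=363 g(14,10)=91 g(14,12)=14 g(14,14)=1
t=15: g(15,-1)=3432 g(15,1)=5070 g(15,3)=4550 g(15,5)=2898 g(15,7)=1350 g(15,9)=454 g(15,11)=105 g(15,13)=15 g(15,15)=1
t=16: g(16,-2)=3432 g(16,0)=8502 g(16,2)=9620 g(16,4)=7448 g(16,6)=4248 g(16,8)=1804 g(16,10)=559 g(16,12)=120 g(16,14)=16 g(16,16)=1
t=17: g(17,-1)=11934 g(17,1)=18122 g(17,3)=17068 g(17,5)=11696 g(17,7)=6052 g(17,9)=2363 g(17,11)=679 g(17,13)=136 g(17,15)=17 g(17,17)=1
t=18: g(18,-2)=11934 g(18,0)=30056 g(18,2)=35190 g(18,4)=28764 g(18,6)=17748 g(18,8)=8415 g(18,10)=3042 g(18,12)=815 g(18,14)=153 g(18,16)=18 g(18,18)=1
t=19: g(19,-1)=41990 g(19,1)=65246 g(19,3)=63954 g(19,5)=46512 g(19,7)=26163 g(19,9)=11457 g(19,11)=3857 g(19,13)=968 g(19,15)=171 g(19,17)=19 g(19,19)=1
t=20: g(20,-2)=41990 g(20,0)=107236 g(20,2)=129200 g(20,4)=110466 g(20,6)=72675 g(20,8)=37620 g(20,10)=15314 g(20,12)=4825 g(20,14)=1139 g(20,16)=190 g(20,18)=20 g(20,20)=1
t=21: g(21,-1)=149226 g(21,1)=236436 g(21,3)=239666 g(21,5)=183141 g(21,7)=110295 g(21,9)=52934 g(21,11)=20139 g(21,13)=5964 g(21,15)=1329 g(21,17)=210 g(21,19)=21 g(21,21)=1
t=22: g(22,-2)=149226 g(22,0)=385662 g(22,2)=476102 g(22,4)=422807 g(22,6)=293436 g(22,8)=163229 g(22,10)=73073 g(22,12)=26103 g(22,14)=7293 g(22,16)=1539 g(22,18)=231 g(22,20)=22 g(22,22)=1
t=23: g(23,-1)=534888 g(23,1)=861764 g(23,3)=898909 g(23,5)=716243 g(23,7)=456665 g(23,9)=236302 g(23,11)=99176 g(23,13)=33396 g(23,15)=8832 g(23,17)=1770 g(23,19)=253 g(23,21)=23 g(23,23)=1
t=24: g(24,-2)=534888 g(24,0)=1396652 g(24,2)=1760673 g(24,4)=1615152 g(24,6)=1172908 g(24,8)=692967 g(24,10)=335478 g(24,12)=132572 g(24,14)=42228 g(24,16)=10602 g(24,18)=2023 g(24,20)=276 g(24,22)=24 g(24,24)=1
t=25: g(25,-1)=1931540 g(25,1)=3157325 g(25,3)=3375825 g(25,5)=2788060 g(25,7)=1865875 g(25,9)=1028445 g(25,11)=468050 g(25,13)=174800 g(25,15)=52830 g(25,17)=12625 g(25,19)=2299 g(25,21)=300 g(25,23)=25 g(25,25)=1
t=26: g(26,-2)=1931540 g(26,0)=5088865 g(26,2)=6533150 g(26,4)=6163885 g(26,6)=4653935 g(26,8)=2894320 g(26,10)=1496495 g(26,12)=642850 g(26,14)=227630 g(26,16)=65455 g(26,18)=14924 g(26,20)=2599 g(26,22)=325 g(26,24)=26 g(26,26)=1
Paths never hitting -3: Σ_s g(26,s) = 29716000
Paths hitting -3: 2^26 - 29716000 = 37392864
P = 37392864/67108864 = 1168527/2097152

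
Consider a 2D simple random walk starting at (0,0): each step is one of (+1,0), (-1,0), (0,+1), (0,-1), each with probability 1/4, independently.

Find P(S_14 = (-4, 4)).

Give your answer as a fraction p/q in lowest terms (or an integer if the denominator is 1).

Answer: 39039/8388608

Derivation:
Let h be the number of horizontal steps (so 14-h are vertical). To end at (-4,4) need (h-4)/2 right-steps and ((14-h)+4)/2 up-steps.
Sum over h with 4 ≤ h ≤ 10, h ≡ 0 (mod 2), 14-h ≡ 0 (mod 2):
h=4: C(14,4)·C(4,0)·C(10,7) = 1001·1·120 = 120120
h=6: C(14,6)·C(6,1)·C(8,6) = 3003·6·28 = 504504
h=8: C(14,8)·C(8,2)·C(6,5) = 3003·28·6 = 504504
h=10: C(14,10)·C(10,3)·C(4,4) = 1001·120·1 = 120120
Total favorable: 1249248
Total paths: 4^14 = 268435456
P = 1249248/268435456 = 39039/8388608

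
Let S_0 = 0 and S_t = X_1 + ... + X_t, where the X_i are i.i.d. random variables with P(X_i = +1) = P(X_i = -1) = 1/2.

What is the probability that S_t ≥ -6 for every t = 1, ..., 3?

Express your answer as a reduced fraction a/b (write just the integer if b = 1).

Let f(t,s) = #length-t paths at position s with S_1..S_t all ≥ -6.
f(t,s) = f(t-1,s-1) + f(t-1,s+1) for s ≥ -6; f(t,s) = 0 for s < -6.
t=0: f(0,0)=1
t=1: f(1,-1)=1 f(1,1)=1
t=2: f(2,-2)=1 f(2,0)=2 f(2,2)=1
t=3: f(3,-3)=1 f(3,-1)=3 f(3,1)=3 f(3,3)=1
Σ_s f(3,s) = 8
P = 8/8 = 1

Answer: 1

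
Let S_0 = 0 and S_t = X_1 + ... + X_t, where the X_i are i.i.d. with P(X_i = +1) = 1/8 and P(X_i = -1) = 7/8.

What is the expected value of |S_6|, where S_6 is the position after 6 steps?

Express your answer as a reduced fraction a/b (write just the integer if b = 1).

S_6 takes values m ≡ 0 (mod 2) with |m| ≤ 6; P(S_6=m) = C(6,(6+m)/2) · (1/8)^((6+m)/2) · (7/8)^((6-m)/2).
Distribution: P(S=-6)=117649/262144, P(S=-4)=50421/131072, P(S=-2)=36015/262144, P(S=0)=1715/65536, P(S=2)=735/262144, P(S=4)=21/131072, P(S=6)=1/262144
E[|S_6|] = Σ_m |m|·P(S_6=m) = 147867/32768

Answer: 147867/32768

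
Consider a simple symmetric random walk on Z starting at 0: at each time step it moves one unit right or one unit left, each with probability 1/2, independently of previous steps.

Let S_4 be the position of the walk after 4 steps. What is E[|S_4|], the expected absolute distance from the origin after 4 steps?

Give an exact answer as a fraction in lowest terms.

S_4 takes values m ≡ 0 (mod 2) with |m| ≤ 4; P(S_4=m) = C(4,(4+m)/2)/2^4.
Total paths: 2^4 = 16
Distribution: P(S=-4)=1/16, P(S=-2)=4/16, P(S=0)=6/16, P(S=2)=4/16, P(S=4)=1/16
E[|S_4|] = Σ_m |m|·P(S_4=m) = 24/16 = 3/2

Answer: 3/2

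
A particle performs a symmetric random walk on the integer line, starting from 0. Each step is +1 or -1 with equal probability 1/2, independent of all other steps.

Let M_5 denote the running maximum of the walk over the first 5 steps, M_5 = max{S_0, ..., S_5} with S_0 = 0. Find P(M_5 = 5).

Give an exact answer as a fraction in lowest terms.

Let M_5 = max(S_0,...,S_5). Use the reflection principle: for j ≥ 1, #{paths with M_5 ≥ j} = #{S_5 ≥ j} + #{S_5 ≥ j+1}.
By reflection, #{M_5 ≥ 5} = #{S_5 ≥ 5} + #{S_5 ≥ 6} = 1 + 0 = 1.
#{M_5 ≥ 6} = #{S_5 ≥ 6} + #{S_5 ≥ 7} = 0 + 0 = 0.
#{M_5 = 5} = 1 - 0 = 1.
P(M_5 = 5) = 1/32 = 1/32

Answer: 1/32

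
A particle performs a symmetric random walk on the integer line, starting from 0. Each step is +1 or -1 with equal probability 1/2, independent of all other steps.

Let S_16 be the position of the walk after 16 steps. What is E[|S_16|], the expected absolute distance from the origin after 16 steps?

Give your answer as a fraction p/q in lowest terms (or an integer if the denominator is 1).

Answer: 6435/2048

Derivation:
S_16 takes values m ≡ 0 (mod 2) with |m| ≤ 16; P(S_16=m) = C(16,(16+m)/2)/2^16.
Total paths: 2^16 = 65536
Distribution: P(S=-16)=1/65536, P(S=-14)=16/65536, P(S=-12)=120/65536, P(S=-10)=560/65536, P(S=-8)=1820/65536, P(S=-6)=4368/65536, P(S=-4)=8008/65536, P(S=-2)=11440/65536, P(S=0)=12870/65536, P(S=2)=11440/65536, P(S=4)=8008/65536, P(S=6)=4368/65536, P(S=8)=1820/65536, P(S=10)=560/65536, P(S=12)=120/65536, P(S=14)=16/65536, P(S=16)=1/65536
E[|S_16|] = Σ_m |m|·P(S_16=m) = 205920/65536 = 6435/2048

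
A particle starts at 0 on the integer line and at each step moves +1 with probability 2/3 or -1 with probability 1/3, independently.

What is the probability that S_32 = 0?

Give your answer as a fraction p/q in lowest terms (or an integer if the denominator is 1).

To be at 0 after 32 steps: need exactly 16 steps of +1 and 16 of -1.
Number of such sequences: C(32,16) = 601080390
Each has probability (2/3)^16 · (1/3)^16 = 65536/1853020188851841
P = 601080390 · 65536/1853020188851841 = 4376933826560/205891132094649

Answer: 4376933826560/205891132094649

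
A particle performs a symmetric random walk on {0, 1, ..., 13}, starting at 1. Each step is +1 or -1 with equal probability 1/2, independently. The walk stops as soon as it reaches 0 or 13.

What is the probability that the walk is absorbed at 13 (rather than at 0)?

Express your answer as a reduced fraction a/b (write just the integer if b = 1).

Symmetric walk (p = 1/2): the harmonic-function argument gives P(hit 13 before 0 | start at 1) = a/N.
P = 1/13 = 1/13

Answer: 1/13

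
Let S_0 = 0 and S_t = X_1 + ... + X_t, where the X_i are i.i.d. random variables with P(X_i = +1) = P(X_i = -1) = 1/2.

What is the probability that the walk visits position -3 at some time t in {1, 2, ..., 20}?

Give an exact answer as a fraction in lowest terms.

Answer: 131975/262144

Derivation:
Count via complement. Let g(t,s) = #length-t paths at position s with S_1..S_t all ≠ -3.
g(t,s) = g(t-1,s-1) + g(t-1,s+1) for s ≠ -3; g(t,-3) = 0.
t=0: g(0,0)=1
t=1: g(1,-1)=1 g(1,1)=1
t=2: g(2,-2)=1 g(2,0)=2 g(2,2)=1
t=3: g(3,-1)=3 g(3,1)=3 g(3,3)=1
t=4: g(4,-2)=3 g(4,0)=6 g(4,2)=4 g(4,4)=1
t=5: g(5,-1)=9 g(5,1)=10 g(5,3)=5 g(5,5)=1
t=6: g(6,-2)=9 g(6,0)=19 g(6,2)=15 g(6,4)=6 g(6,6)=1
t=7: g(7,-1)=28 g(7,1)=34 g(7,3)=21 g(7,5)=7 g(7,7)=1
t=8: g(8,-2)=28 g(8,0)=62 g(8,2)=55 g(8,4)=28 g(8,6)=8 g(8,8)=1
t=9: g(9,-1)=90 g(9,1)=117 g(9,3)=83 g(9,5)=36 g(9,7)=9 g(9,9)=1
t=10: g(10,-2)=90 g(10,0)=207 g(10,2)=200 g(10,4)=119 g(10,6)=45 g(10,8)=10 g(10,10)=1
t=11: g(11,-1)=297 g(11,1)=407 g(11,3)=319 g(11,5)=164 g(11,7)=55 g(11,9)=11 g(11,11)=1
t=12: g(12,-2)=297 g(12,0)=704 g(12,2)=726 g(12,4)=483 g(12,6)=219 g(12,8)=66 g(12,10)=12 g(12,12)=1
t=13: g(13,-1)=1001 g(13,1)=1430 g(13,3)=1209 g(13,5)=702 g(13,7)=285 g(13,9)=78 g(13,11)=13 g(13,13)=1
t=14: g(14,-2)=1001 g(14,0)=2431 g(14,2)=2639 g(14,4)=1911 g(14,6)=987 g(14,8)=363 g(14,10)=91 g(14,12)=14 g(14,14)=1
t=15: g(15,-1)=3432 g(15,1)=5070 g(15,3)=4550 g(15,5)=2898 g(15,7)=1350 g(15,9)=454 g(15,11)=105 g(15,13)=15 g(15,15)=1
t=16: g(16,-2)=3432 g(16,0)=8502 g(16,2)=9620 g(16,4)=7448 g(16,6)=4248 g(16,8)=1804 g(16,10)=559 g(16,12)=120 g(16,14)=16 g(16,16)=1
t=17: g(17,-1)=11934 g(17,1)=18122 g(17,3)=17068 g(17,5)=11696 g(17,7)=6052 g(17,9)=2363 g(17,11)=679 g(17,13)=136 g(17,15)=17 g(17,17)=1
t=18: g(18,-2)=11934 g(18,0)=30056 g(18,2)=35190 g(18,4)=28764 g(18,6)=17748 g(18,8)=8415 g(18,10)=3042 g(18,12)=815 g(18,14)=153 g(18,16)=18 g(18,18)=1
t=19: g(19,-1)=41990 g(19,1)=65246 g(19,3)=63954 g(19,5)=46512 g(19,7)=26163 g(19,9)=11457 g(19,11)=3857 g(19,13)=968 g(19,15)=171 g(19,17)=19 g(19,19)=1
t=20: g(20,-2)=41990 g(20,0)=107236 g(20,2)=129200 g(20,4)=110466 g(20,6)=72675 g(20,8)=37620 g(20,10)=15314 g(20,12)=4825 g(20,14)=1139 g(20,16)=190 g(20,18)=20 g(20,20)=1
Paths never hitting -3: Σ_s g(20,s) = 520676
Paths hitting -3: 2^20 - 520676 = 527900
P = 527900/1048576 = 131975/262144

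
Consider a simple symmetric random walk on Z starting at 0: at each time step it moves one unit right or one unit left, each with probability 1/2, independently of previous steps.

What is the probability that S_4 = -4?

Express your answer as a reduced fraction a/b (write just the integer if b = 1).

To reach position -4 after 4 steps: need 0 steps of +1 and 4 of -1.
Favorable paths: C(4,0) = 1
Total paths: 2^4 = 16
P = 1/16 = 1/16

Answer: 1/16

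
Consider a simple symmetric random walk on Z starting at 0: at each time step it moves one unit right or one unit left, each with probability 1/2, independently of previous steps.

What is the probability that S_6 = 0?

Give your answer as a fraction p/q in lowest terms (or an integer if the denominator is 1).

Answer: 5/16

Derivation:
To reach position 0 after 6 steps: need 3 steps of +1 and 3 of -1.
Favorable paths: C(6,3) = 20
Total paths: 2^6 = 64
P = 20/64 = 5/16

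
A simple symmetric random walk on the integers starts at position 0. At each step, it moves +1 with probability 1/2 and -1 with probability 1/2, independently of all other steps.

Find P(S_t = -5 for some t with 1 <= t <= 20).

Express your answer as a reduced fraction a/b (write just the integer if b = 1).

Count via complement. Let g(t,s) = #length-t paths at position s with S_1..S_t all ≠ -5.
g(t,s) = g(t-1,s-1) + g(t-1,s+1) for s ≠ -5; g(t,-5) = 0.
t=0: g(0,0)=1
t=1: g(1,-1)=1 g(1,1)=1
t=2: g(2,-2)=1 g(2,0)=2 g(2,2)=1
t=3: g(3,-3)=1 g(3,-1)=3 g(3,1)=3 g(3,3)=1
t=4: g(4,-4)=1 g(4,-2)=4 g(4,0)=6 g(4,2)=4 g(4,4)=1
t=5: g(5,-3)=5 g(5,-1)=10 g(5,1)=10 g(5,3)=5 g(5,5)=1
t=6: g(6,-4)=5 g(6,-2)=15 g(6,0)=20 g(6,2)=15 g(6,4)=6 g(6,6)=1
t=7: g(7,-3)=20 g(7,-1)=35 g(7,1)=35 g(7,3)=21 g(7,5)=7 g(7,7)=1
t=8: g(8,-4)=20 g(8,-2)=55 g(8,0)=70 g(8,2)=56 g(8,4)=28 g(8,6)=8 g(8,8)=1
t=9: g(9,-3)=75 g(9,-1)=125 g(9,1)=126 g(9,3)=84 g(9,5)=36 g(9,7)=9 g(9,9)=1
t=10: g(10,-4)=75 g(10,-2)=200 g(10,0)=251 g(10,2)=210 g(10,4)=120 g(10,6)=45 g(10,8)=10 g(10,10)=1
t=11: g(11,-3)=275 g(11,-1)=451 g(11,1)=461 g(11,3)=330 g(11,5)=165 g(11,7)=55 g(11,9)=11 g(11,11)=1
t=12: g(12,-4)=275 g(12,-2)=726 g(12,0)=912 g(12,2)=791 g(12,4)=495 g(12,6)=220 g(12,8)=66 g(12,10)=12 g(12,12)=1
t=13: g(13,-3)=1001 g(13,-1)=1638 g(13,1)=1703 g(13,3)=1286 g(13,5)=715 g(13,7)=286 g(13,9)=78 g(13,11)=13 g(13,13)=1
t=14: g(14,-4)=1001 g(14,-2)=2639 g(14,0)=3341 g(14,2)=2989 g(14,4)=2001 g(14,6)=1001 g(14,8)=364 g(14,10)=91 g(14,12)=14 g(14,14)=1
t=15: g(15,-3)=3640 g(15,-1)=5980 g(15,1)=6330 g(15,3)=4990 g(15,5)=3002 g(15,7)=1365 g(15,9)=455 g(15,11)=105 g(15,13)=15 g(15,15)=1
t=16: g(16,-4)=3640 g(16,-2)=9620 g(16,0)=12310 g(16,2)=11320 g(16,4)=7992 g(16,6)=4367 g(16,8)=1820 g(16,10)=560 g(16,12)=120 g(16,14)=16 g(16,16)=1
t=17: g(17,-3)=13260 g(17,-1)=21930 g(17,1)=23630 g(17,3)=19312 g(17,5)=12359 g(17,7)=6187 g(17,9)=2380 g(17,11)=680 g(17,13)=136 g(17,15)=17 g(17,17)=1
t=18: g(18,-4)=13260 g(18,-2)=35190 g(18,0)=45560 g(18,2)=42942 g(18,4)=31671 g(18,6)=18546 g(18,8)=8567 g(18,10)=3060 g(18,12)=816 g(18,14)=153 g(18,16)=18 g(18,18)=1
t=19: g(19,-3)=48450 g(19,-1)=80750 g(19,1)=88502 g(19,3)=74613 g(19,5)=50217 g(19,7)=27113 g(19,9)=11627 g(19,11)=3876 g(19,13)=969 g(19,15)=171 g(19,17)=19 g(19,19)=1
t=20: g(20,-4)=48450 g(20,-2)=129200 g(20,0)=169252 g(20,2)=163115 g(20,4)=124830 g(20,6)=77330 g(20,8)=38740 g(20,10)=15503 g(20,12)=4845 g(20,14)=1140 g(20,16)=190 g(20,18)=20 g(20,20)=1
Paths never hitting -5: Σ_s g(20,s) = 772616
Paths hitting -5: 2^20 - 772616 = 275960
P = 275960/1048576 = 34495/131072

Answer: 34495/131072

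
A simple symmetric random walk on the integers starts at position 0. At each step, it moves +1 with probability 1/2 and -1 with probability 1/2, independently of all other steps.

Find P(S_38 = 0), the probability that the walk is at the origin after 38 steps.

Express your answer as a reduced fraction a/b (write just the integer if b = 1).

To return to 0 after 38 steps: need exactly 19 steps of +1 and 19 of -1.
Favorable paths: C(38,19) = 35345263800
Total paths: 2^38 = 274877906944
P = 35345263800/274877906944 = 4418157975/34359738368

Answer: 4418157975/34359738368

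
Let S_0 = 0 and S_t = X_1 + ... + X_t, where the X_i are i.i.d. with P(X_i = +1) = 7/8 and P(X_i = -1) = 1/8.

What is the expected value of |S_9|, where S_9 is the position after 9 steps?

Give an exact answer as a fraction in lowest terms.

S_9 takes values m ≡ 1 (mod 2) with |m| ≤ 9; P(S_9=m) = C(9,(9+m)/2) · (7/8)^((9+m)/2) · (1/8)^((9-m)/2).
Distribution: P(S=-9)=1/134217728, P(S=-7)=63/134217728, P(S=-5)=441/33554432, P(S=-3)=7203/33554432, P(S=-1)=151263/67108864, P(S=1)=1058841/67108864, P(S=3)=2470629/33554432, P(S=5)=7411887/33554432, P(S=7)=51883209/134217728, P(S=9)=40353607/134217728
E[|S_9|] = Σ_m |m|·P(S_9=m) = 56672883/8388608

Answer: 56672883/8388608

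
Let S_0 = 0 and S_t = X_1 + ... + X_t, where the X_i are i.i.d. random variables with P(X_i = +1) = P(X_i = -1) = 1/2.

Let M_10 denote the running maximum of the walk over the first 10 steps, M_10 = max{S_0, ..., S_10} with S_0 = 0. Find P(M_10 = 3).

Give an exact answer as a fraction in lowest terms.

Answer: 15/128

Derivation:
Let M_10 = max(S_0,...,S_10). Use the reflection principle: for j ≥ 1, #{paths with M_10 ≥ j} = #{S_10 ≥ j} + #{S_10 ≥ j+1}.
By reflection, #{M_10 ≥ 3} = #{S_10 ≥ 3} + #{S_10 ≥ 4} = 176 + 176 = 352.
#{M_10 ≥ 4} = #{S_10 ≥ 4} + #{S_10 ≥ 5} = 176 + 56 = 232.
#{M_10 = 3} = 352 - 232 = 120.
P(M_10 = 3) = 120/1024 = 15/128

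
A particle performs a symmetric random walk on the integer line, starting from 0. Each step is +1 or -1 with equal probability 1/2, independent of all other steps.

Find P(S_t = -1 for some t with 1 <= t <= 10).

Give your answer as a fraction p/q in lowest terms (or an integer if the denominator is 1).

Count via complement. Let g(t,s) = #length-t paths at position s with S_1..S_t all ≠ -1.
g(t,s) = g(t-1,s-1) + g(t-1,s+1) for s ≠ -1; g(t,-1) = 0.
t=0: g(0,0)=1
t=1: g(1,1)=1
t=2: g(2,0)=1 g(2,2)=1
t=3: g(3,1)=2 g(3,3)=1
t=4: g(4,0)=2 g(4,2)=3 g(4,4)=1
t=5: g(5,1)=5 g(5,3)=4 g(5,5)=1
t=6: g(6,0)=5 g(6,2)=9 g(6,4)=5 g(6,6)=1
t=7: g(7,1)=14 g(7,3)=14 g(7,5)=6 g(7,7)=1
t=8: g(8,0)=14 g(8,2)=28 g(8,4)=20 g(8,6)=7 g(8,8)=1
t=9: g(9,1)=42 g(9,3)=48 g(9,5)=27 g(9,7)=8 g(9,9)=1
t=10: g(10,0)=42 g(10,2)=90 g(10,4)=75 g(10,6)=35 g(10,8)=9 g(10,10)=1
Paths never hitting -1: Σ_s g(10,s) = 252
Paths hitting -1: 2^10 - 252 = 772
P = 772/1024 = 193/256

Answer: 193/256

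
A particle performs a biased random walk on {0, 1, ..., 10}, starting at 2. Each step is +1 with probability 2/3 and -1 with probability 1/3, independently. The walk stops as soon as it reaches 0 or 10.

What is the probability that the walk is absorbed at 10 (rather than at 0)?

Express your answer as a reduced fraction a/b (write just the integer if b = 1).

Biased walk: p = 2/3, q = 1/3, r = q/p = 1/2
Gambler's ruin: P(hit 10 before 0 | start at 2) = (1 - r^a)/(1 - r^N)
r^2 = 1/4; r^10 = 1/1024
P = (1 - 1/4) / (1 - 1/1024) = 3/4 / 1023/1024 = 256/341

Answer: 256/341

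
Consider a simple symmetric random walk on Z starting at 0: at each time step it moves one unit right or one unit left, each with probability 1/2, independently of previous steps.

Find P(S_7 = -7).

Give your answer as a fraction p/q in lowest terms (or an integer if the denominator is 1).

To reach position -7 after 7 steps: need 0 steps of +1 and 7 of -1.
Favorable paths: C(7,0) = 1
Total paths: 2^7 = 128
P = 1/128 = 1/128

Answer: 1/128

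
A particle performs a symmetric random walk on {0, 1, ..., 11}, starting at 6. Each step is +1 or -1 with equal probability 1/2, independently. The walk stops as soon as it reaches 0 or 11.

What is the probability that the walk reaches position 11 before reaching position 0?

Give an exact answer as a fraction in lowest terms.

Symmetric walk (p = 1/2): the harmonic-function argument gives P(hit 11 before 0 | start at 6) = a/N.
P = 6/11 = 6/11

Answer: 6/11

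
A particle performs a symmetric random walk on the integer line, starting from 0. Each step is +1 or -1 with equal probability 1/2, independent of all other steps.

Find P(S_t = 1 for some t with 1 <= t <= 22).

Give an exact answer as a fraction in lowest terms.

Count via complement. Let g(t,s) = #length-t paths at position s with S_1..S_t all ≠ 1.
g(t,s) = g(t-1,s-1) + g(t-1,s+1) for s ≠ 1; g(t,1) = 0.
t=0: g(0,0)=1
t=1: g(1,-1)=1
t=2: g(2,-2)=1 g(2,0)=1
t=3: g(3,-3)=1 g(3,-1)=2
t=4: g(4,-4)=1 g(4,-2)=3 g(4,0)=2
t=5: g(5,-5)=1 g(5,-3)=4 g(5,-1)=5
t=6: g(6,-6)=1 g(6,-4)=5 g(6,-2)=9 g(6,0)=5
t=7: g(7,-7)=1 g(7,-5)=6 g(7,-3)=14 g(7,-1)=14
t=8: g(8,-8)=1 g(8,-6)=7 g(8,-4)=20 g(8,-2)=28 g(8,0)=14
t=9: g(9,-9)=1 g(9,-7)=8 g(9,-5)=27 g(9,-3)=48 g(9,-1)=42
t=10: g(10,-10)=1 g(10,-8)=9 g(10,-6)=35 g(10,-4)=75 g(10,-2)=90 g(10,0)=42
t=11: g(11,-11)=1 g(11,-9)=10 g(11,-7)=44 g(11,-5)=110 g(11,-3)=165 g(11,-1)=132
t=12: g(12,-12)=1 g(12,-10)=11 g(12,-8)=54 g(12,-6)=154 g(12,-4)=275 g(12,-2)=297 g(12,0)=132
t=13: g(13,-13)=1 g(13,-11)=12 g(13,-9)=65 g(13,-7)=208 g(13,-5)=429 g(13,-3)=572 g(13,-1)=429
t=14: g(14,-14)=1 g(14,-12)=13 g(14,-10)=77 g(14,-8)=273 g(14,-6)=637 g(14,-4)=1001 g(14,-2)=1001 g(14,0)=429
t=15: g(15,-15)=1 g(15,-13)=14 g(15,-11)=90 g(15,-9)=350 g(15,-7)=910 g(15,-5)=1638 g(15,-3)=2002 g(15,-1)=1430
t=16: g(16,-16)=1 g(16,-14)=15 g(16,-12)=104 g(16,-10)=440 g(16,-8)=1260 g(16,-6)=2548 g(16,-4)=3640 g(16,-2)=3432 g(16,0)=1430
t=17: g(17,-17)=1 g(17,-15)=16 g(17,-13)=119 g(17,-11)=544 g(17,-9)=1700 g(17,-7)=3808 g(17,-5)=6188 g(17,-3)=7072 g(17,-1)=4862
t=18: g(18,-18)=1 g(18,-16)=17 g(18,-14)=135 g(18,-12)=663 g(18,-10)=2244 g(18,-8)=5508 g(18,-6)=9996 g(18,-4)=13260 g(18,-2)=11934 g(18,0)=4862
t=19: g(19,-19)=1 g(19,-17)=18 g(19,-15)=152 g(19,-13)=798 g(19,-11)=2907 g(19,-9)=7752 g(19,-7)=15504 g(19,-5)=23256 g(19,-3)=25194 g(19,-1)=16796
t=20: g(20,-20)=1 g(20,-18)=19 g(20,-16)=170 g(20,-14)=950 g(20,-12)=3705 g(20,-10)=10659 g(20,-8)=23256 g(20,-6)=38760 g(20,-4)=48450 g(20,-2)=41990 g(20,0)=16796
t=21: g(21,-21)=1 g(21,-19)=20 g(21,-17)=189 g(21,-15)=1120 g(21,-13)=4655 g(21,-11)=14364 g(21,-9)=33915 g(21,-7)=62016 g(21,-5)=87210 g(21,-3)=90440 g(21,-1)=58786
t=22: g(22,-22)=1 g(22,-20)=21 g(22,-18)=209 g(22,-16)=1309 g(22,-14)=5775 g(22,-12)=19019 g(22,-10)=48279 g(22,-8)=95931 g(22,-6)=149226 g(22,-4)=177650 g(22,-2)=149226 g(22,0)=58786
Paths never hitting 1: Σ_s g(22,s) = 705432
Paths hitting 1: 2^22 - 705432 = 3488872
P = 3488872/4194304 = 436109/524288

Answer: 436109/524288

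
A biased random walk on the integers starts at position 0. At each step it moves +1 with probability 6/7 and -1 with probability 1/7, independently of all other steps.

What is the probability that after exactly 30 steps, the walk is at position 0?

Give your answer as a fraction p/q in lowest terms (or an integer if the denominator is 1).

To be at 0 after 30 steps: need exactly 15 steps of +1 and 15 of -1.
Number of such sequences: C(30,15) = 155117520
Each has probability (6/7)^15 · (1/7)^15 = 470184984576/22539340290692258087863249
P = 155117520 · 470184984576/22539340290692258087863249 = 72933928748667371520/22539340290692258087863249

Answer: 72933928748667371520/22539340290692258087863249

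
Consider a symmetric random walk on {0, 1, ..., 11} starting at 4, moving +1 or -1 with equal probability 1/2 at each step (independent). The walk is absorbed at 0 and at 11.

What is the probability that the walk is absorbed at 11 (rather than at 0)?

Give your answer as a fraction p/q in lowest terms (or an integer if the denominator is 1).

Symmetric walk (p = 1/2): the harmonic-function argument gives P(hit 11 before 0 | start at 4) = a/N.
P = 4/11 = 4/11

Answer: 4/11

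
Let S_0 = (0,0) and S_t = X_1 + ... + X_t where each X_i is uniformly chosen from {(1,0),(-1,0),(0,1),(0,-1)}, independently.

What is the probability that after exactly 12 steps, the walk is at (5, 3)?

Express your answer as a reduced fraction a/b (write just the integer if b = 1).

Let h be the number of horizontal steps (so 12-h are vertical). To end at (5,3) need (h+5)/2 right-steps and ((12-h)+3)/2 up-steps.
Sum over h with 5 ≤ h ≤ 9, h ≡ 1 (mod 2), 12-h ≡ 1 (mod 2):
h=5: C(12,5)·C(5,5)·C(7,5) = 792·1·21 = 16632
h=7: C(12,7)·C(7,6)·C(5,4) = 792·7·5 = 27720
h=9: C(12,9)·C(9,7)·C(3,3) = 220·36·1 = 7920
Total favorable: 52272
Total paths: 4^12 = 16777216
P = 52272/16777216 = 3267/1048576

Answer: 3267/1048576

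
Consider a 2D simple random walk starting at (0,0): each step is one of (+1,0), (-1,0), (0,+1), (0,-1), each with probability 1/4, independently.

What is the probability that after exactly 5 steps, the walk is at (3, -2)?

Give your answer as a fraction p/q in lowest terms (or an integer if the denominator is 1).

Let h be the number of horizontal steps (so 5-h are vertical). To end at (3,-2) need (h+3)/2 right-steps and ((5-h)-2)/2 up-steps.
Sum over h with 3 ≤ h ≤ 3, h ≡ 1 (mod 2), 5-h ≡ 0 (mod 2):
h=3: C(5,3)·C(3,3)·C(2,0) = 10·1·1 = 10
Total favorable: 10
Total paths: 4^5 = 1024
P = 10/1024 = 5/512

Answer: 5/512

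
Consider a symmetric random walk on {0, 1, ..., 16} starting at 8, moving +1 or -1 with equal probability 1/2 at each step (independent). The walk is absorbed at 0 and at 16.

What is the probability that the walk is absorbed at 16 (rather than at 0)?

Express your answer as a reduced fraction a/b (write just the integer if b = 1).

Symmetric walk (p = 1/2): the harmonic-function argument gives P(hit 16 before 0 | start at 8) = a/N.
P = 8/16 = 1/2

Answer: 1/2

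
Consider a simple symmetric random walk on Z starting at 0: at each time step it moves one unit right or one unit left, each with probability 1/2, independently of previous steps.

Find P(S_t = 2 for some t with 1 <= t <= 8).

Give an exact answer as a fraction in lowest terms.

Answer: 65/128

Derivation:
Count via complement. Let g(t,s) = #length-t paths at position s with S_1..S_t all ≠ 2.
g(t,s) = g(t-1,s-1) + g(t-1,s+1) for s ≠ 2; g(t,2) = 0.
t=0: g(0,0)=1
t=1: g(1,-1)=1 g(1,1)=1
t=2: g(2,-2)=1 g(2,0)=2
t=3: g(3,-3)=1 g(3,-1)=3 g(3,1)=2
t=4: g(4,-4)=1 g(4,-2)=4 g(4,0)=5
t=5: g(5,-5)=1 g(5,-3)=5 g(5,-1)=9 g(5,1)=5
t=6: g(6,-6)=1 g(6,-4)=6 g(6,-2)=14 g(6,0)=14
t=7: g(7,-7)=1 g(7,-5)=7 g(7,-3)=20 g(7,-1)=28 g(7,1)=14
t=8: g(8,-8)=1 g(8,-6)=8 g(8,-4)=27 g(8,-2)=48 g(8,0)=42
Paths never hitting 2: Σ_s g(8,s) = 126
Paths hitting 2: 2^8 - 126 = 130
P = 130/256 = 65/128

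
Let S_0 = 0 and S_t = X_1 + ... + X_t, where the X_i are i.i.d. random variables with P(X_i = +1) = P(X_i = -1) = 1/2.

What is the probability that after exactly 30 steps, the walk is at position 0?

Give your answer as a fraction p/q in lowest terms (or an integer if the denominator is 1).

To return to 0 after 30 steps: need exactly 15 steps of +1 and 15 of -1.
Favorable paths: C(30,15) = 155117520
Total paths: 2^30 = 1073741824
P = 155117520/1073741824 = 9694845/67108864

Answer: 9694845/67108864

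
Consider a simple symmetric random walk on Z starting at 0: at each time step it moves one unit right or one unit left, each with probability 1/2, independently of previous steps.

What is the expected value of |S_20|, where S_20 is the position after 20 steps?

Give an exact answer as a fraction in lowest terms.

Answer: 230945/65536

Derivation:
S_20 takes values m ≡ 0 (mod 2) with |m| ≤ 20; P(S_20=m) = C(20,(20+m)/2)/2^20.
Total paths: 2^20 = 1048576
Distribution: P(S=-20)=1/1048576, P(S=-18)=20/1048576, P(S=-16)=190/1048576, P(S=-14)=1140/1048576, P(S=-12)=4845/1048576, P(S=-10)=15504/1048576, P(S=-8)=38760/1048576, P(S=-6)=77520/1048576, P(S=-4)=125970/1048576, P(S=-2)=167960/1048576, P(S=0)=184756/1048576, P(S=2)=167960/1048576, P(S=4)=125970/1048576, P(S=6)=77520/1048576, P(S=8)=38760/1048576, P(S=10)=15504/1048576, P(S=12)=4845/1048576, P(S=14)=1140/1048576, P(S=16)=190/1048576, P(S=18)=20/1048576, P(S=20)=1/1048576
E[|S_20|] = Σ_m |m|·P(S_20=m) = 3695120/1048576 = 230945/65536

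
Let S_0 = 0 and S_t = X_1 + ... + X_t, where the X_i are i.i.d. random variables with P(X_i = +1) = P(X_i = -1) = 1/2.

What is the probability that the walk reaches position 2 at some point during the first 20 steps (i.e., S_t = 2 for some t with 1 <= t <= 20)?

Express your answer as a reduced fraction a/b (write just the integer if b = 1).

Count via complement. Let g(t,s) = #length-t paths at position s with S_1..S_t all ≠ 2.
g(t,s) = g(t-1,s-1) + g(t-1,s+1) for s ≠ 2; g(t,2) = 0.
t=0: g(0,0)=1
t=1: g(1,-1)=1 g(1,1)=1
t=2: g(2,-2)=1 g(2,0)=2
t=3: g(3,-3)=1 g(3,-1)=3 g(3,1)=2
t=4: g(4,-4)=1 g(4,-2)=4 g(4,0)=5
t=5: g(5,-5)=1 g(5,-3)=5 g(5,-1)=9 g(5,1)=5
t=6: g(6,-6)=1 g(6,-4)=6 g(6,-2)=14 g(6,0)=14
t=7: g(7,-7)=1 g(7,-5)=7 g(7,-3)=20 g(7,-1)=28 g(7,1)=14
t=8: g(8,-8)=1 g(8,-6)=8 g(8,-4)=27 g(8,-2)=48 g(8,0)=42
t=9: g(9,-9)=1 g(9,-7)=9 g(9,-5)=35 g(9,-3)=75 g(9,-1)=90 g(9,1)=42
t=10: g(10,-10)=1 g(10,-8)=10 g(10,-6)=44 g(10,-4)=110 g(10,-2)=165 g(10,0)=132
t=11: g(11,-11)=1 g(11,-9)=11 g(11,-7)=54 g(11,-5)=154 g(11,-3)=275 g(11,-1)=297 g(11,1)=132
t=12: g(12,-12)=1 g(12,-10)=12 g(12,-8)=65 g(12,-6)=208 g(12,-4)=429 g(12,-2)=572 g(12,0)=429
t=13: g(13,-13)=1 g(13,-11)=13 g(13,-9)=77 g(13,-7)=273 g(13,-5)=637 g(13,-3)=1001 g(13,-1)=1001 g(13,1)=429
t=14: g(14,-14)=1 g(14,-12)=14 g(14,-10)=90 g(14,-8)=350 g(14,-6)=910 g(14,-4)=1638 g(14,-2)=2002 g(14,0)=1430
t=15: g(15,-15)=1 g(15,-13)=15 g(15,-11)=104 g(15,-9)=440 g(15,-7)=1260 g(15,-5)=2548 g(15,-3)=3640 g(15,-1)=3432 g(15,1)=1430
t=16: g(16,-16)=1 g(16,-14)=16 g(16,-12)=119 g(16,-10)=544 g(16,-8)=1700 g(16,-6)=3808 g(16,-4)=6188 g(16,-2)=7072 g(16,0)=4862
t=17: g(17,-17)=1 g(17,-15)=17 g(17,-13)=135 g(17,-11)=663 g(17,-9)=2244 g(17,-7)=5508 g(17,-5)=9996 g(17,-3)=13260 g(17,-1)=11934 g(17,1)=4862
t=18: g(18,-18)=1 g(18,-16)=18 g(18,-14)=152 g(18,-12)=798 g(18,-10)=2907 g(18,-8)=7752 g(18,-6)=15504 g(18,-4)=23256 g(18,-2)=25194 g(18,0)=16796
t=19: g(19,-19)=1 g(19,-17)=19 g(19,-15)=170 g(19,-13)=950 g(19,-11)=3705 g(19,-9)=10659 g(19,-7)=23256 g(19,-5)=38760 g(19,-3)=48450 g(19,-1)=41990 g(19,1)=16796
t=20: g(20,-20)=1 g(20,-18)=20 g(20,-16)=189 g(20,-14)=1120 g(20,-12)=4655 g(20,-10)=14364 g(20,-8)=33915 g(20,-6)=62016 g(20,-4)=87210 g(20,-2)=90440 g(20,0)=58786
Paths never hitting 2: Σ_s g(20,s) = 352716
Paths hitting 2: 2^20 - 352716 = 695860
P = 695860/1048576 = 173965/262144

Answer: 173965/262144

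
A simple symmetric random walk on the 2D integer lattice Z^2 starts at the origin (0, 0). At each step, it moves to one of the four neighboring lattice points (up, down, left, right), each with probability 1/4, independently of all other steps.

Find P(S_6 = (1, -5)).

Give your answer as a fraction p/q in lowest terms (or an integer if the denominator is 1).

Let h be the number of horizontal steps (so 6-h are vertical). To end at (1,-5) need (h+1)/2 right-steps and ((6-h)-5)/2 up-steps.
Sum over h with 1 ≤ h ≤ 1, h ≡ 1 (mod 2), 6-h ≡ 1 (mod 2):
h=1: C(6,1)·C(1,1)·C(5,0) = 6·1·1 = 6
Total favorable: 6
Total paths: 4^6 = 4096
P = 6/4096 = 3/2048

Answer: 3/2048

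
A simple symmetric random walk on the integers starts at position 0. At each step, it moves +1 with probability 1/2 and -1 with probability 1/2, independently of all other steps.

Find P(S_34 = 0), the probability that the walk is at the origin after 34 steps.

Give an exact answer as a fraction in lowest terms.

Answer: 583401555/4294967296

Derivation:
To return to 0 after 34 steps: need exactly 17 steps of +1 and 17 of -1.
Favorable paths: C(34,17) = 2333606220
Total paths: 2^34 = 17179869184
P = 2333606220/17179869184 = 583401555/4294967296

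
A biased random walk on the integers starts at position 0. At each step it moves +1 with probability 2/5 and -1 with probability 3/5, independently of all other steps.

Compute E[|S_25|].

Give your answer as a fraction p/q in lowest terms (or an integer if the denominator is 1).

Answer: 13905724310001133/2384185791015625

Derivation:
S_25 takes values m ≡ 1 (mod 2) with |m| ≤ 25; P(S_25=m) = C(25,(25+m)/2) · (2/5)^((25+m)/2) · (3/5)^((25-m)/2).
Distribution: P(S=-25)=847288609443/298023223876953125, P(S=-23)=564859072962/11920928955078125, P(S=-21)=4518872583696/11920928955078125, P(S=-19)=23096459872224/11920928955078125, P(S=-17)=84687019531488/11920928955078125, P(S=-15)=1185618273440832/59604644775390625, P(S=-13)=526941454862592/11920928955078125, P(S=-11)=953513108798976/11920928955078125, P(S=-9)=1430269663198464/11920928955078125, P(S=-7)=1801080316620288/11920928955078125, P(S=-5)=9605761688641536/59604644775390625, P(S=-3)=1746502125207552/11920928955078125, P(S=-1)=1358390541828096/11920928955078125, P(S=1)=905593694552064/11920928955078125, P(S=3)=517482111172608/11920928955078125, P(S=5)=1264956271755264/59604644775390625, P(S=7)=105413022646272/11920928955078125, P(S=9)=37204596228096/11920928955078125, P(S=11)=11023584067584/11920928955078125, P(S=13)=2707546963968/11920928955078125, P(S=15)=2707546963968/59604644775390625, P(S=17)=85953871872/11920928955078125, P(S=19)=10418651136/11920928955078125, P(S=21)=905969664/11920928955078125, P(S=23)=50331648/11920928955078125, P(S=25)=33554432/298023223876953125
E[|S_25|] = Σ_m |m|·P(S_25=m) = 13905724310001133/2384185791015625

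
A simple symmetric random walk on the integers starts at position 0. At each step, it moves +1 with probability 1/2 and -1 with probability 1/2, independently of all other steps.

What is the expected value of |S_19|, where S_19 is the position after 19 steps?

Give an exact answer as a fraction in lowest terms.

S_19 takes values m ≡ 1 (mod 2) with |m| ≤ 19; P(S_19=m) = C(19,(19+m)/2)/2^19.
Total paths: 2^19 = 524288
Distribution: P(S=-19)=1/524288, P(S=-17)=19/524288, P(S=-15)=171/524288, P(S=-13)=969/524288, P(S=-11)=3876/524288, P(S=-9)=11628/524288, P(S=-7)=27132/524288, P(S=-5)=50388/524288, P(S=-3)=75582/524288, P(S=-1)=92378/524288, P(S=1)=92378/524288, P(S=3)=75582/524288, P(S=5)=50388/524288, P(S=7)=27132/524288, P(S=9)=11628/524288, P(S=11)=3876/524288, P(S=13)=969/524288, P(S=15)=171/524288, P(S=17)=19/524288, P(S=19)=1/524288
E[|S_19|] = Σ_m |m|·P(S_19=m) = 1847560/524288 = 230945/65536

Answer: 230945/65536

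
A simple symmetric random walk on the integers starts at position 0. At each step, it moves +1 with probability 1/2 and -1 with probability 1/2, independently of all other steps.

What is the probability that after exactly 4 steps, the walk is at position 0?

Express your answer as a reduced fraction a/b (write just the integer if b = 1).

To return to 0 after 4 steps: need exactly 2 steps of +1 and 2 of -1.
Favorable paths: C(4,2) = 6
Total paths: 2^4 = 16
P = 6/16 = 3/8

Answer: 3/8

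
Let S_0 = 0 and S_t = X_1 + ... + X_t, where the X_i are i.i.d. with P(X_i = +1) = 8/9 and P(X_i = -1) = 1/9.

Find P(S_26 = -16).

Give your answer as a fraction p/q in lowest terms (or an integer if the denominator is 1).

To reach position -16 after 26 steps: need 5 steps of +1 and 21 steps of -1.
Number of such sequences: C(26,5) = 65780
Each has probability (8/9)^5 · (1/9)^21 = 32768/6461081889226673298932241
P = 65780 · 32768/6461081889226673298932241 = 2155479040/6461081889226673298932241

Answer: 2155479040/6461081889226673298932241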